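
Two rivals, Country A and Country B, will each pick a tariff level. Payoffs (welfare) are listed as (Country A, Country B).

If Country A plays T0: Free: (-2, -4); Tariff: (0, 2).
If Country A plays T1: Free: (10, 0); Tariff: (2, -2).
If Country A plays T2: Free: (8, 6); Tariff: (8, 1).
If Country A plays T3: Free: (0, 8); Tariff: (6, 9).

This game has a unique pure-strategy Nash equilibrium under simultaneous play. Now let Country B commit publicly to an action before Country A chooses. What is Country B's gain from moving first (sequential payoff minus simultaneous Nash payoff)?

Backward induction with Country B moving first.
- Free: BR = T1, leader payoff 0.
- Tariff: BR = T2, leader payoff 1.
Among 0, 1, the best is 1 at Tariff. Subgame-perfect outcome: (T2, Tariff) with payoffs (8, 1).
Under simultaneous play:
Country A's best replies: Free→T1; Tariff→T2.
Country B's best replies: T0→Tariff; T1→Free; T2→Free; T3→Tariff.
Only (T1, Free) has each player best-responding; Nash payoffs (10, 0).
Country B's commitment gain: 1 − 0 = 1.

1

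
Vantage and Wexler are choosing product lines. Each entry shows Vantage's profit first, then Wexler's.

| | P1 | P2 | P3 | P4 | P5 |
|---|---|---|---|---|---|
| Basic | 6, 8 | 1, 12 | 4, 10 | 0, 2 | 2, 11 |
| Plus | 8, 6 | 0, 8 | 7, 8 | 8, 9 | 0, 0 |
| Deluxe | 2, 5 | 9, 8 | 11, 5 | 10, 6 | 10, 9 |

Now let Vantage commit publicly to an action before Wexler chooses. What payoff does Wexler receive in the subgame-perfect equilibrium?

Wexler best-responds to each possible Vantage move:
- Basic → Wexler plays P2 (best of 8, 12, 10, 2, 11); Vantage gets 1.
- Plus → Wexler plays P4 (best of 6, 8, 8, 9, 0); Vantage gets 8.
- Deluxe → Wexler plays P5 (best of 5, 8, 5, 6, 9); Vantage gets 10.
Maximizing over 1, 8, 10, Vantage chooses Deluxe. Subgame-perfect outcome: (Deluxe, P5) with payoffs (10, 9).

9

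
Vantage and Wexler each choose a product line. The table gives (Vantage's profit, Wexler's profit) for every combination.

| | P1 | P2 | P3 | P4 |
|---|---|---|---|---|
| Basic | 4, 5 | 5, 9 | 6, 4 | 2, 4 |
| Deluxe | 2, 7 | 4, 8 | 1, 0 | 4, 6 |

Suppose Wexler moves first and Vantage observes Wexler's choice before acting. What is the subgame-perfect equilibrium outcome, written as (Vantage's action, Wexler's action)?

(Basic, P2)

Backward induction with Wexler moving first.
- P1 → Vantage plays Basic (best of 4, 2); Wexler gets 5.
- P2 → Vantage plays Basic (best of 5, 4); Wexler gets 9.
- P3 → Vantage plays Basic (best of 6, 1); Wexler gets 4.
- P4 → Vantage plays Deluxe (best of 2, 4); Wexler gets 6.
Wexler's induced payoffs are 5, 9, 4, 6, so Wexler commits to P2. Subgame-perfect outcome: (Basic, P2) with payoffs (5, 9).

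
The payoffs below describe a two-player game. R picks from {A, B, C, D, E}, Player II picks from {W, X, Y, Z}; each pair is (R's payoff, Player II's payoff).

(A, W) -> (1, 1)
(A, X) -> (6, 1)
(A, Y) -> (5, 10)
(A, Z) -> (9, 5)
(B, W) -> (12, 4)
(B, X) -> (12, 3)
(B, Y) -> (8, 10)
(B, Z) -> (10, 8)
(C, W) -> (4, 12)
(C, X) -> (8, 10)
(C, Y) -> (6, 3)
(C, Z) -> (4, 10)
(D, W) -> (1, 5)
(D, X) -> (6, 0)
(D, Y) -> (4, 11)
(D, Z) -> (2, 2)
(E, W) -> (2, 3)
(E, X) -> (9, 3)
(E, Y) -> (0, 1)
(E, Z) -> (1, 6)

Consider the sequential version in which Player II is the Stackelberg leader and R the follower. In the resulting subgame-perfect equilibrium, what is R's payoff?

8

Solve by backward induction (Player II leads).
- W: BR = B, leader payoff 4.
- X: BR = B, leader payoff 3.
- Y: BR = B, leader payoff 10.
- Z: BR = B, leader payoff 8.
Player II's induced payoffs are 4, 3, 10, 8, so Player II commits to Y. Subgame-perfect outcome: (B, Y) with payoffs (8, 10).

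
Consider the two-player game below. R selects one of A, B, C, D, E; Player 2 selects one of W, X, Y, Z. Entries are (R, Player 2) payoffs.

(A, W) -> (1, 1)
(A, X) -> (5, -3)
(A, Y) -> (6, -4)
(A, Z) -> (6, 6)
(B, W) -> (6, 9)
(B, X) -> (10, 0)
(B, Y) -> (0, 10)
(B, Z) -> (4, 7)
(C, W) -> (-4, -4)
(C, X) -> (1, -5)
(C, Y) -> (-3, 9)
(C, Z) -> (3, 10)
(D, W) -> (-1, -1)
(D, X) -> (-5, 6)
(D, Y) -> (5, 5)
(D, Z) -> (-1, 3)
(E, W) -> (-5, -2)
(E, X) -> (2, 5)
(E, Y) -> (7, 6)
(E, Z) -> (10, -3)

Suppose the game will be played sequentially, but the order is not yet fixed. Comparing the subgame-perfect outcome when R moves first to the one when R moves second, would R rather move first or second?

first

If R leads: Player 2's best replies are A→Z, B→Y, C→Z, D→X, E→Y; R's induced payoffs 6, 0, 3, -5, 7; outcome (E, Y), payoffs (7, 6).
If Player 2 leads: R's best replies are W→B, X→B, Y→E, Z→E; Player 2's induced payoffs 9, 0, 6, -3; outcome (B, W), payoffs (6, 9).
R gets 7 moving first and 6 moving second, so R prefers to move first.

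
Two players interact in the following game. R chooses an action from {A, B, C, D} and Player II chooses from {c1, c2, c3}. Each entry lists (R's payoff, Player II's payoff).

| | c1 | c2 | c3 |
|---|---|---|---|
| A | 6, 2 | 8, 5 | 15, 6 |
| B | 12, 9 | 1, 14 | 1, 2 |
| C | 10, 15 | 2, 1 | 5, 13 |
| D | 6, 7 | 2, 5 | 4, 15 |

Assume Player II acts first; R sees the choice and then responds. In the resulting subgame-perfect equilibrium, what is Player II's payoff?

9

R best-responds to each possible Player II move:
- c1: BR = B, leader payoff 9.
- c2: BR = A, leader payoff 5.
- c3: BR = A, leader payoff 6.
Player II's induced payoffs are 9, 5, 6, so Player II commits to c1. Subgame-perfect outcome: (B, c1) with payoffs (12, 9).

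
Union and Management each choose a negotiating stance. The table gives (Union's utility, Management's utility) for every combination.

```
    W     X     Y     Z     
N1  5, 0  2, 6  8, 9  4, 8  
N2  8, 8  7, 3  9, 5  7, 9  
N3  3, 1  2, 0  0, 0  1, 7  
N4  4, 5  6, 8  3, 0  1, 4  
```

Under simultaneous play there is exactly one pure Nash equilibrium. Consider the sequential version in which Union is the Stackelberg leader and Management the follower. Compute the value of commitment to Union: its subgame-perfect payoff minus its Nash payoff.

1

Management best-responds to each possible Union move:
- N1: Management compares 0, 6, 9, 8 and picks Y; Union would get 8.
- N2: Management compares 8, 3, 5, 9 and picks Z; Union would get 7.
- N3: Management compares 1, 0, 0, 7 and picks Z; Union would get 1.
- N4: Management compares 5, 8, 0, 4 and picks X; Union would get 6.
Maximizing over 8, 7, 1, 6, Union chooses N1. Subgame-perfect outcome: (N1, Y) with payoffs (8, 9).
For the simultaneous game, intersect best replies.
Union's best replies: W→N2; X→N2; Y→N2; Z→N2.
Management's best replies: N1→Y; N2→Z; N3→Z; N4→X.
Only (N2, Z) has each player best-responding; Nash payoffs (7, 9).
Union's commitment gain: 8 − 7 = 1.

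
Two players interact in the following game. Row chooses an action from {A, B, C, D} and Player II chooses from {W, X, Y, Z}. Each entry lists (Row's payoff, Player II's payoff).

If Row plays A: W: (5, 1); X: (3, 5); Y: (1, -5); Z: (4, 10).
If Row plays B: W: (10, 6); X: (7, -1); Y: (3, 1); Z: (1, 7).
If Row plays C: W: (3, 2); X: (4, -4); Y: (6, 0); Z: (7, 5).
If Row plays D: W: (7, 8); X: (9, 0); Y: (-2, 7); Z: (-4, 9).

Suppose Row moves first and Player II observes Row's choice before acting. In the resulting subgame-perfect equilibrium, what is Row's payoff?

7

Solve by backward induction (Row leads).
- A: Player II compares 1, 5, -5, 10 and picks Z; Row would get 4.
- B: Player II compares 6, -1, 1, 7 and picks Z; Row would get 1.
- C: Player II compares 2, -4, 0, 5 and picks Z; Row would get 7.
- D: Player II compares 8, 0, 7, 9 and picks Z; Row would get -4.
Among 4, 1, 7, -4, the best is 7 at C. Subgame-perfect outcome: (C, Z) with payoffs (7, 5).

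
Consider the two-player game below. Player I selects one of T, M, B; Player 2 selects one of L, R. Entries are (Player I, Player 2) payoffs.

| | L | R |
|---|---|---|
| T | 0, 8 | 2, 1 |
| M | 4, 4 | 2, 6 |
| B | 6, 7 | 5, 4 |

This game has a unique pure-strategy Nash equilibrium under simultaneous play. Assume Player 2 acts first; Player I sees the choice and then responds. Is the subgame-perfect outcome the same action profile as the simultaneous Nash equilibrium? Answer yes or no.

Player I best-responds to each possible Player 2 move:
- L: Player I compares 0, 4, 6 and picks B; Player 2 would get 7.
- R: Player I compares 2, 2, 5 and picks B; Player 2 would get 4.
Player 2's induced payoffs are 7, 4, so Player 2 commits to L. Subgame-perfect outcome: (B, L) with payoffs (6, 7).
Under simultaneous play:
Player I's best replies: L→B; R→B.
Player 2's best replies: T→L; M→R; B→L.
Only (B, L) has each player best-responding; Nash payoffs (6, 7).
Sequential outcome (B, L) coincides with the Nash profile (B, L).

yes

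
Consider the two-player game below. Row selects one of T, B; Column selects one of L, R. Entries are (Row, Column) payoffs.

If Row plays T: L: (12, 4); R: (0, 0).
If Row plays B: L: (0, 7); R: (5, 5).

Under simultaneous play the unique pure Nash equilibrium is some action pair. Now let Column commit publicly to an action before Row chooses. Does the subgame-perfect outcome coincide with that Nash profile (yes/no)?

no

Backward induction with Column moving first.
- L → Row plays T (best of 12, 0); Column gets 4.
- R → Row plays B (best of 0, 5); Column gets 5.
Among 4, 5, the best is 5 at R. Subgame-perfect outcome: (B, R) with payoffs (5, 5).
Under simultaneous play:
Row's best replies: L→T; R→B.
Column's best replies: T→L; B→L.
The unique mutual best reply is (T, L), giving (12, 4).
Sequential outcome (B, R) differs from the Nash profile (T, L).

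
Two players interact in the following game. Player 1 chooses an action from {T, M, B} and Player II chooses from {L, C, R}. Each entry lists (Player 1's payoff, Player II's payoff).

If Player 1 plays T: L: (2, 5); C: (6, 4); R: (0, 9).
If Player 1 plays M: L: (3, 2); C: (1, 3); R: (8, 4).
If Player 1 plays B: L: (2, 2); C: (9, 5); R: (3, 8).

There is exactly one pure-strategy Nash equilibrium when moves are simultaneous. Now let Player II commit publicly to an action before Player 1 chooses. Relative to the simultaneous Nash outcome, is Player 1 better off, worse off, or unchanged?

Solve by backward induction (Player II leads).
- L → Player 1 plays M (best of 2, 3, 2); Player II gets 2.
- C → Player 1 plays B (best of 6, 1, 9); Player II gets 5.
- R → Player 1 plays M (best of 0, 8, 3); Player II gets 4.
Among 2, 5, 4, the best is 5 at C. Subgame-perfect outcome: (B, C) with payoffs (9, 5).
For the simultaneous game, intersect best replies.
Player 1's best replies: L→M; C→B; R→M.
Player II's best replies: T→R; M→R; B→R.
Only (M, R) has each player best-responding; Nash payoffs (8, 4).
Player 1 earns 9 sequentially versus 8 at the Nash outcome: better off.

better off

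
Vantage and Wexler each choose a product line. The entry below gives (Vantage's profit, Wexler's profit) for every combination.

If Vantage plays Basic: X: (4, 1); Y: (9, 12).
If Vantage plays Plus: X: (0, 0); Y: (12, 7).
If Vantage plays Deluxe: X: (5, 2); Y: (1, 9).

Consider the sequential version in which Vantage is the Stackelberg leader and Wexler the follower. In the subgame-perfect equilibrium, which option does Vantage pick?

Backward induction with Vantage moving first.
- Basic: BR = Y, leader payoff 9.
- Plus: BR = Y, leader payoff 12.
- Deluxe: BR = Y, leader payoff 1.
Vantage's induced payoffs are 9, 12, 1, so Vantage commits to Plus. Subgame-perfect outcome: (Plus, Y) with payoffs (12, 7).

Plus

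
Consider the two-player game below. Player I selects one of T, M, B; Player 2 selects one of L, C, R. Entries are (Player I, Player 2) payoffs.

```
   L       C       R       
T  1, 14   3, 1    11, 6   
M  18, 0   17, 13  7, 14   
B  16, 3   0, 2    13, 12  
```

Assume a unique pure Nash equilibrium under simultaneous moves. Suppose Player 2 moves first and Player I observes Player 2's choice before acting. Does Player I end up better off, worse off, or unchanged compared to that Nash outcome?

Work backward from Player I's decision.
- L → Player I plays M (best of 1, 18, 16); Player 2 gets 0.
- C → Player I plays M (best of 3, 17, 0); Player 2 gets 13.
- R → Player I plays B (best of 11, 7, 13); Player 2 gets 12.
Among 0, 13, 12, the best is 13 at C. Subgame-perfect outcome: (M, C) with payoffs (17, 13).
Under simultaneous play:
Player I's best replies: L→M; C→M; R→B.
Player 2's best replies: T→L; M→R; B→R.
Only (B, R) has each player best-responding; Nash payoffs (13, 12).
Player I earns 17 sequentially versus 13 at the Nash outcome: better off.

better off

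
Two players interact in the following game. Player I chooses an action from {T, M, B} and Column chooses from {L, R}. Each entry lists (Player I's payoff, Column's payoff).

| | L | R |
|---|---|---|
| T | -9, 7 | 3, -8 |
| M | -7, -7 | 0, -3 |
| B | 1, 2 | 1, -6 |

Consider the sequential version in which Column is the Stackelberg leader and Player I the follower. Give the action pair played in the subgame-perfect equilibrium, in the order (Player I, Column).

(B, L)

Work backward from Player I's decision.
- L: Player I compares -9, -7, 1 and picks B; Column would get 2.
- R: Player I compares 3, 0, 1 and picks T; Column would get -8.
Maximizing over 2, -8, Column chooses L. Subgame-perfect outcome: (B, L) with payoffs (1, 2).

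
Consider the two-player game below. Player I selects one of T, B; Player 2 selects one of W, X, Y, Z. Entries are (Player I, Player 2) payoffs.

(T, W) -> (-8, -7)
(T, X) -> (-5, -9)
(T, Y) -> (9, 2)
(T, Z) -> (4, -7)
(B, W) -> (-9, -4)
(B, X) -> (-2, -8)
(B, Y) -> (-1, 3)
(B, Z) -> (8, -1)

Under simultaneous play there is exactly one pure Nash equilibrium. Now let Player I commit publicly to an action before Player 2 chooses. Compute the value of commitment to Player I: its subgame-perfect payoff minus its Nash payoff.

0

Player 2 best-responds to each possible Player I move:
- T: Player 2 compares -7, -9, 2, -7 and picks Y; Player I would get 9.
- B: Player 2 compares -4, -8, 3, -1 and picks Y; Player I would get -1.
Player I's induced payoffs are 9, -1, so Player I commits to T. Subgame-perfect outcome: (T, Y) with payoffs (9, 2).
Now find the simultaneous Nash equilibrium.
Player I's best replies: W→T; X→B; Y→T; Z→B.
Player 2's best replies: T→Y; B→Y.
The unique mutual best reply is (T, Y), giving (9, 2).
Player I's commitment gain: 9 − 9 = 0.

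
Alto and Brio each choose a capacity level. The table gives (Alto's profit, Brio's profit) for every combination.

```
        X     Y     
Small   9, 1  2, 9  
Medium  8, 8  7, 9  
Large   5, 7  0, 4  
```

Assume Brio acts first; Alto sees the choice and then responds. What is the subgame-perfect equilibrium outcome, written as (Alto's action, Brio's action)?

Solve by backward induction (Brio leads).
- X → Alto plays Small (best of 9, 8, 5); Brio gets 1.
- Y → Alto plays Medium (best of 2, 7, 0); Brio gets 9.
Brio's induced payoffs are 1, 9, so Brio commits to Y. Subgame-perfect outcome: (Medium, Y) with payoffs (7, 9).

(Medium, Y)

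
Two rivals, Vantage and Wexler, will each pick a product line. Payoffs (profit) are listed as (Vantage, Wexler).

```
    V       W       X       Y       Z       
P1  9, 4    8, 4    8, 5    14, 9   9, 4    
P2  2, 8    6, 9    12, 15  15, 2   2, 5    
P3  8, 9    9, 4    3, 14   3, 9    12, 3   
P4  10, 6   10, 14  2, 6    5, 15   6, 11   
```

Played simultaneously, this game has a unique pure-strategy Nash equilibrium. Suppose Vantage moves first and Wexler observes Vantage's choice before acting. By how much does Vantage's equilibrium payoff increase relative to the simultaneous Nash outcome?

2

Backward induction with Vantage moving first.
- P1 → Wexler plays Y (best of 4, 4, 5, 9, 4); Vantage gets 14.
- P2 → Wexler plays X (best of 8, 9, 15, 2, 5); Vantage gets 12.
- P3 → Wexler plays X (best of 9, 4, 14, 9, 3); Vantage gets 3.
- P4 → Wexler plays Y (best of 6, 14, 6, 15, 11); Vantage gets 5.
Maximizing over 14, 12, 3, 5, Vantage chooses P1. Subgame-perfect outcome: (P1, Y) with payoffs (14, 9).
Now find the simultaneous Nash equilibrium.
Vantage's best replies: V→P4; W→P4; X→P2; Y→P2; Z→P3.
Wexler's best replies: P1→Y; P2→X; P3→X; P4→Y.
Only (P2, X) has each player best-responding; Nash payoffs (12, 15).
Vantage's commitment gain: 14 − 12 = 2.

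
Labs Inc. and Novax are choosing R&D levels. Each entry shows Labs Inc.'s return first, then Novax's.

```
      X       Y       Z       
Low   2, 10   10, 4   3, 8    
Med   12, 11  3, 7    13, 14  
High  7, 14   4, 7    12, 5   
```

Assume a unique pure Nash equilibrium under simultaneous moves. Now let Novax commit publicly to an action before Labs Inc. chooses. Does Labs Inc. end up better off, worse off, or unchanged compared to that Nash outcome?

Work backward from Labs Inc.'s decision.
- X: BR = Med, leader payoff 11.
- Y: BR = Low, leader payoff 4.
- Z: BR = Med, leader payoff 14.
Maximizing over 11, 4, 14, Novax chooses Z. Subgame-perfect outcome: (Med, Z) with payoffs (13, 14).
Under simultaneous play:
Labs Inc.'s best replies: X→Med; Y→Low; Z→Med.
Novax's best replies: Low→X; Med→Z; High→X.
Only (Med, Z) has each player best-responding; Nash payoffs (13, 14).
Labs Inc. earns 13 sequentially versus 13 at the Nash outcome: unchanged.

unchanged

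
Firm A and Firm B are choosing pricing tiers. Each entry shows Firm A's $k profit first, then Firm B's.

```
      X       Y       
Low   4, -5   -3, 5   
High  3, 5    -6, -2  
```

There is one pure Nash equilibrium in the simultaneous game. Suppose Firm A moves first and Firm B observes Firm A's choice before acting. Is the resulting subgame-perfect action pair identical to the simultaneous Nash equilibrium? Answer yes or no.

Backward induction with Firm A moving first.
- Low: BR = Y, leader payoff -3.
- High: BR = X, leader payoff 3.
Among -3, 3, the best is 3 at High. Subgame-perfect outcome: (High, X) with payoffs (3, 5).
For the simultaneous game, intersect best replies.
Firm A's best replies: X→Low; Y→Low.
Firm B's best replies: Low→Y; High→X.
Only (Low, Y) has each player best-responding; Nash payoffs (-3, 5).
Sequential outcome (High, X) differs from the Nash profile (Low, Y).

no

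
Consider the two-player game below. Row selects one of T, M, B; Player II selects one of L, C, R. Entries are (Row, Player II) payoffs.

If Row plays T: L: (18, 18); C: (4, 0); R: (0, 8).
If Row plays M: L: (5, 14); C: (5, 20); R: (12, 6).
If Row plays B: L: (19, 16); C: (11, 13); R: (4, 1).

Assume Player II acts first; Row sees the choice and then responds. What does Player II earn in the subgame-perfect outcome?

16

Row best-responds to each possible Player II move:
- L: Row compares 18, 5, 19 and picks B; Player II would get 16.
- C: Row compares 4, 5, 11 and picks B; Player II would get 13.
- R: Row compares 0, 12, 4 and picks M; Player II would get 6.
Among 16, 13, 6, the best is 16 at L. Subgame-perfect outcome: (B, L) with payoffs (19, 16).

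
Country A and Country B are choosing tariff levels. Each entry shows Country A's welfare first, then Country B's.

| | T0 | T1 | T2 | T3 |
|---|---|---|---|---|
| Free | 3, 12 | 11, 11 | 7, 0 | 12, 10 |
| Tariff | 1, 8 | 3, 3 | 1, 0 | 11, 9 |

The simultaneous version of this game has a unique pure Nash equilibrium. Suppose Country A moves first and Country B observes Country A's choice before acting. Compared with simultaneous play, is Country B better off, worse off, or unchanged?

worse off

Work backward from Country B's decision.
- Free: BR = T0, leader payoff 3.
- Tariff: BR = T3, leader payoff 11.
Among 3, 11, the best is 11 at Tariff. Subgame-perfect outcome: (Tariff, T3) with payoffs (11, 9).
For the simultaneous game, intersect best replies.
Country A's best replies: T0→Free; T1→Free; T2→Free; T3→Free.
Country B's best replies: Free→T0; Tariff→T3.
Only (Free, T0) has each player best-responding; Nash payoffs (3, 12).
Country B earns 9 sequentially versus 12 at the Nash outcome: worse off.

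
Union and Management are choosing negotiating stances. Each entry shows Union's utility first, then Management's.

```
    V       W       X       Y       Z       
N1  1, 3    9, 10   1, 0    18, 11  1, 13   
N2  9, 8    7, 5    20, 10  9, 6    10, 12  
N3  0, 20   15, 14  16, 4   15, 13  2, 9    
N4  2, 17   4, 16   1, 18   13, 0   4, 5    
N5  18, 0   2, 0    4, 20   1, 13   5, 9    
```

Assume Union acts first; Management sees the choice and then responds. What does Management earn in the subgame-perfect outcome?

Backward induction with Union moving first.
- N1 → Management plays Z (best of 3, 10, 0, 11, 13); Union gets 1.
- N2 → Management plays Z (best of 8, 5, 10, 6, 12); Union gets 10.
- N3 → Management plays V (best of 20, 14, 4, 13, 9); Union gets 0.
- N4 → Management plays X (best of 17, 16, 18, 0, 5); Union gets 1.
- N5 → Management plays X (best of 0, 0, 20, 13, 9); Union gets 4.
Union's induced payoffs are 1, 10, 0, 1, 4, so Union commits to N2. Subgame-perfect outcome: (N2, Z) with payoffs (10, 12).

12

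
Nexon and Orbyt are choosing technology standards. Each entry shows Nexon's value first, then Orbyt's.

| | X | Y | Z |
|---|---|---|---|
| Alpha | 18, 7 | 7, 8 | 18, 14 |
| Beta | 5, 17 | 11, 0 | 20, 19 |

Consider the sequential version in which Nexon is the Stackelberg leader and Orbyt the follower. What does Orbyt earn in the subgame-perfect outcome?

19

Work backward from Orbyt's decision.
- Alpha: BR = Z, leader payoff 18.
- Beta: BR = Z, leader payoff 20.
Among 18, 20, the best is 20 at Beta. Subgame-perfect outcome: (Beta, Z) with payoffs (20, 19).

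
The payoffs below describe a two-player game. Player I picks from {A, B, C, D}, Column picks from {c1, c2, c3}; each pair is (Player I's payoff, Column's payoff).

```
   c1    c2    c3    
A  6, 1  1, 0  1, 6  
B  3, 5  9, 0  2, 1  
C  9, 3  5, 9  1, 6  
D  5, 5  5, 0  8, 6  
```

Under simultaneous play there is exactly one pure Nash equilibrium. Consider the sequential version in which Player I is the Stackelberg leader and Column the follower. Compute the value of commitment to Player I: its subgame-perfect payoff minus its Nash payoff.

0

Column best-responds to each possible Player I move:
- A → Column plays c3 (best of 1, 0, 6); Player I gets 1.
- B → Column plays c1 (best of 5, 0, 1); Player I gets 3.
- C → Column plays c2 (best of 3, 9, 6); Player I gets 5.
- D → Column plays c3 (best of 5, 0, 6); Player I gets 8.
Player I's induced payoffs are 1, 3, 5, 8, so Player I commits to D. Subgame-perfect outcome: (D, c3) with payoffs (8, 6).
Under simultaneous play:
Player I's best replies: c1→C; c2→B; c3→D.
Column's best replies: A→c3; B→c1; C→c2; D→c3.
The unique mutual best reply is (D, c3), giving (8, 6).
Player I's commitment gain: 8 − 8 = 0.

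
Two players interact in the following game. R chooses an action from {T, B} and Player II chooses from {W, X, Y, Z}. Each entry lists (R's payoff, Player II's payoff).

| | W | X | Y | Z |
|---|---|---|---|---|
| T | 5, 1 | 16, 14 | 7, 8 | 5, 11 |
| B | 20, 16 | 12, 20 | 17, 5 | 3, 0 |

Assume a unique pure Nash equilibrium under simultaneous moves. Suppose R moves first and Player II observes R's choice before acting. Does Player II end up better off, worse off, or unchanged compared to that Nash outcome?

unchanged

Work backward from Player II's decision.
- T → Player II plays X (best of 1, 14, 8, 11); R gets 16.
- B → Player II plays X (best of 16, 20, 5, 0); R gets 12.
R's induced payoffs are 16, 12, so R commits to T. Subgame-perfect outcome: (T, X) with payoffs (16, 14).
Under simultaneous play:
R's best replies: W→B; X→T; Y→B; Z→T.
Player II's best replies: T→X; B→X.
Only (T, X) has each player best-responding; Nash payoffs (16, 14).
Player II earns 14 sequentially versus 14 at the Nash outcome: unchanged.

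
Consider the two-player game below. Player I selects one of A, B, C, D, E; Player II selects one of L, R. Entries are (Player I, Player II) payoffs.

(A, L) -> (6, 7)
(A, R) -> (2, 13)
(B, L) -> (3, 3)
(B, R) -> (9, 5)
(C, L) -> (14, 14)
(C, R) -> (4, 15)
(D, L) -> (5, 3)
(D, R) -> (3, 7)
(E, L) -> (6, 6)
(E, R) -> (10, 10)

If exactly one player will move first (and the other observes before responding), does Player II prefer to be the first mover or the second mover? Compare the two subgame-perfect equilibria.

first

If Player I leads: Player II's best replies are A→R, B→R, C→R, D→R, E→R; Player I's induced payoffs 2, 9, 4, 3, 10; outcome (E, R), payoffs (10, 10).
If Player II leads: Player I's best replies are L→C, R→E; Player II's induced payoffs 14, 10; outcome (C, L), payoffs (14, 14).
Player II gets 14 moving first and 10 moving second, so Player II prefers to move first.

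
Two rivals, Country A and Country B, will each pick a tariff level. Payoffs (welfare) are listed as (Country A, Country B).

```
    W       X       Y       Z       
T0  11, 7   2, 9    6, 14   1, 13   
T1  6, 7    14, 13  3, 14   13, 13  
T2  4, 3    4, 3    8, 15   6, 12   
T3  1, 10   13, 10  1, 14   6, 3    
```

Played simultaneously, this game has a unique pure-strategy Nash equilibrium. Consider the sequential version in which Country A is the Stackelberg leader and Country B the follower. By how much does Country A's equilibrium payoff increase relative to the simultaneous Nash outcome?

Solve by backward induction (Country A leads).
- T0: BR = Y, leader payoff 6.
- T1: BR = Y, leader payoff 3.
- T2: BR = Y, leader payoff 8.
- T3: BR = Y, leader payoff 1.
Among 6, 3, 8, 1, the best is 8 at T2. Subgame-perfect outcome: (T2, Y) with payoffs (8, 15).
Now find the simultaneous Nash equilibrium.
Country A's best replies: W→T0; X→T1; Y→T2; Z→T1.
Country B's best replies: T0→Y; T1→Y; T2→Y; T3→Y.
Only (T2, Y) has each player best-responding; Nash payoffs (8, 15).
Country A's commitment gain: 8 − 8 = 0.

0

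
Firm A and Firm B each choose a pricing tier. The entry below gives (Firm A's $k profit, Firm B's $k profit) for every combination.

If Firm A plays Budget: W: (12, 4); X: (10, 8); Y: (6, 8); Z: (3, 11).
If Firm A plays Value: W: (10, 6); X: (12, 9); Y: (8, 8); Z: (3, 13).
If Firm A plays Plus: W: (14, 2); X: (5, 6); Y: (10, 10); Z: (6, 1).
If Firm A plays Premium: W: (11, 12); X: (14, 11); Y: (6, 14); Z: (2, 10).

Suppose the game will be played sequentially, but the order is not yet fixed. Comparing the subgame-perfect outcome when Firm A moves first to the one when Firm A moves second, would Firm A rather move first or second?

second

If Firm A leads: Firm B's best replies are Budget→Z, Value→Z, Plus→Y, Premium→Y; Firm A's induced payoffs 3, 3, 10, 6; outcome (Plus, Y), payoffs (10, 10).
If Firm B leads: Firm A's best replies are W→Plus, X→Premium, Y→Plus, Z→Plus; Firm B's induced payoffs 2, 11, 10, 1; outcome (Premium, X), payoffs (14, 11).
Firm A gets 10 moving first and 14 moving second, so Firm A prefers to move second.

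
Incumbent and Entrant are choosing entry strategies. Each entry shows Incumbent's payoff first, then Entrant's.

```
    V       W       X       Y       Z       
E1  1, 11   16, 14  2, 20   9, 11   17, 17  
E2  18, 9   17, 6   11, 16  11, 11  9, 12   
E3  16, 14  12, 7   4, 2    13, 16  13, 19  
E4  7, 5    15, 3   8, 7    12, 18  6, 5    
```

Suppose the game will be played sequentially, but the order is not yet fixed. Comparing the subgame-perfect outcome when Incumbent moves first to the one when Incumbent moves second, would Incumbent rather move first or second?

If Incumbent leads: Entrant's best replies are E1→X, E2→X, E3→Z, E4→Y; Incumbent's induced payoffs 2, 11, 13, 12; outcome (E3, Z), payoffs (13, 19).
If Entrant leads: Incumbent's best replies are V→E2, W→E2, X→E2, Y→E3, Z→E1; Entrant's induced payoffs 9, 6, 16, 16, 17; outcome (E1, Z), payoffs (17, 17).
Incumbent gets 13 moving first and 17 moving second, so Incumbent prefers to move second.

second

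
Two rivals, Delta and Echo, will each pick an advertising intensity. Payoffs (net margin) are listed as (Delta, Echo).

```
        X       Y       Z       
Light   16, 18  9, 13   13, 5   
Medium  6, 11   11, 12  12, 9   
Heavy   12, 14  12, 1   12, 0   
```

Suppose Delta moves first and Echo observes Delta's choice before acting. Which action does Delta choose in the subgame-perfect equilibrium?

Light

Echo best-responds to each possible Delta move:
- Light: Echo compares 18, 13, 5 and picks X; Delta would get 16.
- Medium: Echo compares 11, 12, 9 and picks Y; Delta would get 11.
- Heavy: Echo compares 14, 1, 0 and picks X; Delta would get 12.
Among 16, 11, 12, the best is 16 at Light. Subgame-perfect outcome: (Light, X) with payoffs (16, 18).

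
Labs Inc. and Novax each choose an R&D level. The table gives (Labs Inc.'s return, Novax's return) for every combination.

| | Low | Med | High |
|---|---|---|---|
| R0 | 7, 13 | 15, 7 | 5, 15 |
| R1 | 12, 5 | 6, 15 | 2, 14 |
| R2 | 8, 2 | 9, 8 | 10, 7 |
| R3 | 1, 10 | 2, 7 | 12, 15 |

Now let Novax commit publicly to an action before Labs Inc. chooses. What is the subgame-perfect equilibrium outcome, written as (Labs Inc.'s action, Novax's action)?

Labs Inc. best-responds to each possible Novax move:
- Low → Labs Inc. plays R1 (best of 7, 12, 8, 1); Novax gets 5.
- Med → Labs Inc. plays R0 (best of 15, 6, 9, 2); Novax gets 7.
- High → Labs Inc. plays R3 (best of 5, 2, 10, 12); Novax gets 15.
Among 5, 7, 15, the best is 15 at High. Subgame-perfect outcome: (R3, High) with payoffs (12, 15).

(R3, High)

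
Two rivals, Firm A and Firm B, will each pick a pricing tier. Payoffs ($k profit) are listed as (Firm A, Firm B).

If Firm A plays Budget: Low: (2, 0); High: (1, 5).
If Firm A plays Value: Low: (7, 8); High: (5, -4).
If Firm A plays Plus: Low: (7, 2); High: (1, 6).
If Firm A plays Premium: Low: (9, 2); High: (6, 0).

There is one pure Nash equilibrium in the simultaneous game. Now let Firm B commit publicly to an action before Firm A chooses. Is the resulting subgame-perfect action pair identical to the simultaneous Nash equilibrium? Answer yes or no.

yes

Firm A best-responds to each possible Firm B move:
- Low → Firm A plays Premium (best of 2, 7, 7, 9); Firm B gets 2.
- High → Firm A plays Premium (best of 1, 5, 1, 6); Firm B gets 0.
Maximizing over 2, 0, Firm B chooses Low. Subgame-perfect outcome: (Premium, Low) with payoffs (9, 2).
Under simultaneous play:
Firm A's best replies: Low→Premium; High→Premium.
Firm B's best replies: Budget→High; Value→Low; Plus→High; Premium→Low.
The unique mutual best reply is (Premium, Low), giving (9, 2).
Sequential outcome (Premium, Low) coincides with the Nash profile (Premium, Low).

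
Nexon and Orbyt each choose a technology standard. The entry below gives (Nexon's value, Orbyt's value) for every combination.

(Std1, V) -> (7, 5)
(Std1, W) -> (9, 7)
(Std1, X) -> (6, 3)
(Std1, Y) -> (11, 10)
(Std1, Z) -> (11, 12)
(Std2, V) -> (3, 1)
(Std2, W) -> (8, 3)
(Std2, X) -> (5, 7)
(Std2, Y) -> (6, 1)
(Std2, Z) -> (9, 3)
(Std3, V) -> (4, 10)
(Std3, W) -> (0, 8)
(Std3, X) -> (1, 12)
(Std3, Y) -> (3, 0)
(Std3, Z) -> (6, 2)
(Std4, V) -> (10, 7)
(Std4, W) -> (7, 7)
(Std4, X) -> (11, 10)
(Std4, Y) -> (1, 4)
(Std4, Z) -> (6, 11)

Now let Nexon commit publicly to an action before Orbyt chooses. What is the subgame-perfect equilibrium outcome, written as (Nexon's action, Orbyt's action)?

Work backward from Orbyt's decision.
- Std1 → Orbyt plays Z (best of 5, 7, 3, 10, 12); Nexon gets 11.
- Std2 → Orbyt plays X (best of 1, 3, 7, 1, 3); Nexon gets 5.
- Std3 → Orbyt plays X (best of 10, 8, 12, 0, 2); Nexon gets 1.
- Std4 → Orbyt plays Z (best of 7, 7, 10, 4, 11); Nexon gets 6.
Maximizing over 11, 5, 1, 6, Nexon chooses Std1. Subgame-perfect outcome: (Std1, Z) with payoffs (11, 12).

(Std1, Z)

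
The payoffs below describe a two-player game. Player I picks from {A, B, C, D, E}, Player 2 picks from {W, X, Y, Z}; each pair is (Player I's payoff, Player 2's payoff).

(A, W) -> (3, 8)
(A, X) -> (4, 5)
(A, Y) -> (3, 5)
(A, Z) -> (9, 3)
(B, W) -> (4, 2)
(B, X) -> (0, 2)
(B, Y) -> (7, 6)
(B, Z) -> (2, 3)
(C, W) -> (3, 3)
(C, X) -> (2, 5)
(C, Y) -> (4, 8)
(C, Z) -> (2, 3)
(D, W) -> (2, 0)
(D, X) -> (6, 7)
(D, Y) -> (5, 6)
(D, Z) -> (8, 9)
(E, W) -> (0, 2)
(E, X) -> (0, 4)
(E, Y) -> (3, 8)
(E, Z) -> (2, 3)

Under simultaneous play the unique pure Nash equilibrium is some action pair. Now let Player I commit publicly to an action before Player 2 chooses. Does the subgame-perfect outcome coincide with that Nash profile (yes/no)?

no

Solve by backward induction (Player I leads).
- A: BR = W, leader payoff 3.
- B: BR = Y, leader payoff 7.
- C: BR = Y, leader payoff 4.
- D: BR = Z, leader payoff 8.
- E: BR = Y, leader payoff 3.
Player I's induced payoffs are 3, 7, 4, 8, 3, so Player I commits to D. Subgame-perfect outcome: (D, Z) with payoffs (8, 9).
Now find the simultaneous Nash equilibrium.
Player I's best replies: W→B; X→D; Y→B; Z→A.
Player 2's best replies: A→W; B→Y; C→Y; D→Z; E→Y.
The unique mutual best reply is (B, Y), giving (7, 6).
Sequential outcome (D, Z) differs from the Nash profile (B, Y).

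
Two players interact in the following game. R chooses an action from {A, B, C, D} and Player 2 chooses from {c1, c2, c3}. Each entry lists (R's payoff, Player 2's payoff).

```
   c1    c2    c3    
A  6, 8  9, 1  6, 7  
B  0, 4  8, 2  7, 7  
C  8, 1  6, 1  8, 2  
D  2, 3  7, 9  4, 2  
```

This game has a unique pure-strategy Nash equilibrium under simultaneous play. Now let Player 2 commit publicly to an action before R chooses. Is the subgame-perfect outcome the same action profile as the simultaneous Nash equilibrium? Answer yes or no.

Backward induction with Player 2 moving first.
- c1: BR = C, leader payoff 1.
- c2: BR = A, leader payoff 1.
- c3: BR = C, leader payoff 2.
Maximizing over 1, 1, 2, Player 2 chooses c3. Subgame-perfect outcome: (C, c3) with payoffs (8, 2).
For the simultaneous game, intersect best replies.
R's best replies: c1→C; c2→A; c3→C.
Player 2's best replies: A→c1; B→c3; C→c3; D→c2.
The unique mutual best reply is (C, c3), giving (8, 2).
Sequential outcome (C, c3) coincides with the Nash profile (C, c3).

yes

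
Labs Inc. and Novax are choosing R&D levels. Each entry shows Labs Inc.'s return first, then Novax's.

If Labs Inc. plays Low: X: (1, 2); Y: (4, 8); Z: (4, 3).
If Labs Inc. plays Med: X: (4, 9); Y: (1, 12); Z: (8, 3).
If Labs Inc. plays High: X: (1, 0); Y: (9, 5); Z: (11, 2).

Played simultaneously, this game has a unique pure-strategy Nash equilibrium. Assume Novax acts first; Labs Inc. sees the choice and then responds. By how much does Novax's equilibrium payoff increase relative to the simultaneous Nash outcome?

Work backward from Labs Inc.'s decision.
- X: Labs Inc. compares 1, 4, 1 and picks Med; Novax would get 9.
- Y: Labs Inc. compares 4, 1, 9 and picks High; Novax would get 5.
- Z: Labs Inc. compares 4, 8, 11 and picks High; Novax would get 2.
Novax's induced payoffs are 9, 5, 2, so Novax commits to X. Subgame-perfect outcome: (Med, X) with payoffs (4, 9).
Under simultaneous play:
Labs Inc.'s best replies: X→Med; Y→High; Z→High.
Novax's best replies: Low→Y; Med→Y; High→Y.
The unique mutual best reply is (High, Y), giving (9, 5).
Novax's commitment gain: 9 − 5 = 4.

4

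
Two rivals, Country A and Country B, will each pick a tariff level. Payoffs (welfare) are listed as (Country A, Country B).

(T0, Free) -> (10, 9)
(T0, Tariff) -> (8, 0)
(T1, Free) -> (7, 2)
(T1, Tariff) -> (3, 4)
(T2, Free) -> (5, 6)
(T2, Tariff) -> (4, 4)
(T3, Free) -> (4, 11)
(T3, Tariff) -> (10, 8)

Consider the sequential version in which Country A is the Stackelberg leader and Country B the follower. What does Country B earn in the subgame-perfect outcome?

9

Solve by backward induction (Country A leads).
- T0 → Country B plays Free (best of 9, 0); Country A gets 10.
- T1 → Country B plays Tariff (best of 2, 4); Country A gets 3.
- T2 → Country B plays Free (best of 6, 4); Country A gets 5.
- T3 → Country B plays Free (best of 11, 8); Country A gets 4.
Maximizing over 10, 3, 5, 4, Country A chooses T0. Subgame-perfect outcome: (T0, Free) with payoffs (10, 9).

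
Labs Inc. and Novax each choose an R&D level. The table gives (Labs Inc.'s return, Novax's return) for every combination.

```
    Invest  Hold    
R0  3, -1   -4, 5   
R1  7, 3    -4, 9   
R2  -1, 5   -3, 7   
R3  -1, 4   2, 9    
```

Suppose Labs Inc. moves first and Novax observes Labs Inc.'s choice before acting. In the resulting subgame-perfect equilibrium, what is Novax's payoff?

9

Solve by backward induction (Labs Inc. leads).
- R0: Novax compares -1, 5 and picks Hold; Labs Inc. would get -4.
- R1: Novax compares 3, 9 and picks Hold; Labs Inc. would get -4.
- R2: Novax compares 5, 7 and picks Hold; Labs Inc. would get -3.
- R3: Novax compares 4, 9 and picks Hold; Labs Inc. would get 2.
Among -4, -4, -3, 2, the best is 2 at R3. Subgame-perfect outcome: (R3, Hold) with payoffs (2, 9).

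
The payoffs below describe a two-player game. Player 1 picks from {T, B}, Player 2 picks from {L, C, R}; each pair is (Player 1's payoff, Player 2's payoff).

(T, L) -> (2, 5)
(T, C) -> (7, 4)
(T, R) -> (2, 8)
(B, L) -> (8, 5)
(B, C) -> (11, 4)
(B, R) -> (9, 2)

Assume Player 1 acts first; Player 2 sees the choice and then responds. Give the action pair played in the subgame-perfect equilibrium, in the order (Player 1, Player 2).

(B, L)

Backward induction with Player 1 moving first.
- T → Player 2 plays R (best of 5, 4, 8); Player 1 gets 2.
- B → Player 2 plays L (best of 5, 4, 2); Player 1 gets 8.
Maximizing over 2, 8, Player 1 chooses B. Subgame-perfect outcome: (B, L) with payoffs (8, 5).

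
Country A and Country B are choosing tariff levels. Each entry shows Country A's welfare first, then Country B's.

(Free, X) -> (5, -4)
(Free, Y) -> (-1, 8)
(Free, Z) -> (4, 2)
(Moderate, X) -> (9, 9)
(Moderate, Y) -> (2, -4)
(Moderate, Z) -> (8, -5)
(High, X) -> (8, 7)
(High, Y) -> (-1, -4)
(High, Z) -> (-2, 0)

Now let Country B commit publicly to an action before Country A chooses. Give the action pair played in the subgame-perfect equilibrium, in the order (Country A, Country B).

Work backward from Country A's decision.
- X: BR = Moderate, leader payoff 9.
- Y: BR = Moderate, leader payoff -4.
- Z: BR = Moderate, leader payoff -5.
Among 9, -4, -5, the best is 9 at X. Subgame-perfect outcome: (Moderate, X) with payoffs (9, 9).

(Moderate, X)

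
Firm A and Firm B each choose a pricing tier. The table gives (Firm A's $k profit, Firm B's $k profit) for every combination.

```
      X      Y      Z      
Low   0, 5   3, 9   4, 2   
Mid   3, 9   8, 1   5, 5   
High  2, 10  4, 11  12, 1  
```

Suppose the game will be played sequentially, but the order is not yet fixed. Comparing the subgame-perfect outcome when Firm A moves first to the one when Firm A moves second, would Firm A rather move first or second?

If Firm A leads: Firm B's best replies are Low→Y, Mid→X, High→Y; Firm A's induced payoffs 3, 3, 4; outcome (High, Y), payoffs (4, 11).
If Firm B leads: Firm A's best replies are X→Mid, Y→Mid, Z→High; Firm B's induced payoffs 9, 1, 1; outcome (Mid, X), payoffs (3, 9).
Firm A gets 4 moving first and 3 moving second, so Firm A prefers to move first.

first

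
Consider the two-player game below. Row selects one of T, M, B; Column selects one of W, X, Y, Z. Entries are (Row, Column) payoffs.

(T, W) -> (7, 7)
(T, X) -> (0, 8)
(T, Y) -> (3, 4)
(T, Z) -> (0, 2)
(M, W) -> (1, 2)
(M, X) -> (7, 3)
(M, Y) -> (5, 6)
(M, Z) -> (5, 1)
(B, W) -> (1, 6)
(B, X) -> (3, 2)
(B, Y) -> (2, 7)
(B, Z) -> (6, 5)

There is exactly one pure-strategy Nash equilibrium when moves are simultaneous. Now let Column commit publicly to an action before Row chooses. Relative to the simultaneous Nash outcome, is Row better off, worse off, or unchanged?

better off

Row best-responds to each possible Column move:
- W: BR = T, leader payoff 7.
- X: BR = M, leader payoff 3.
- Y: BR = M, leader payoff 6.
- Z: BR = B, leader payoff 5.
Among 7, 3, 6, 5, the best is 7 at W. Subgame-perfect outcome: (T, W) with payoffs (7, 7).
Now find the simultaneous Nash equilibrium.
Row's best replies: W→T; X→M; Y→M; Z→B.
Column's best replies: T→X; M→Y; B→Y.
The unique mutual best reply is (M, Y), giving (5, 6).
Row earns 7 sequentially versus 5 at the Nash outcome: better off.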